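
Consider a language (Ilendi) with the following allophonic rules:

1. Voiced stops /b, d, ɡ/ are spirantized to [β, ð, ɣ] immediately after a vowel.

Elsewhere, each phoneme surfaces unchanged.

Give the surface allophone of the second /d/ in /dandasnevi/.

[d]

/d/ (between /n/ and /a/): rule 1 targets it, but not immediately after a vowel → unchanged [d].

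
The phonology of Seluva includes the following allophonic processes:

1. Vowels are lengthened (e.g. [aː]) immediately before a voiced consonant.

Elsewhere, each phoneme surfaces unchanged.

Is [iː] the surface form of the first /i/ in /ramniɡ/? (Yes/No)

Rule 1 applies to /i/ (between /n/ and /ɡ/: before a voiced consonant) → [iː].
The actual realization is [iː], which matches [iː].

Yes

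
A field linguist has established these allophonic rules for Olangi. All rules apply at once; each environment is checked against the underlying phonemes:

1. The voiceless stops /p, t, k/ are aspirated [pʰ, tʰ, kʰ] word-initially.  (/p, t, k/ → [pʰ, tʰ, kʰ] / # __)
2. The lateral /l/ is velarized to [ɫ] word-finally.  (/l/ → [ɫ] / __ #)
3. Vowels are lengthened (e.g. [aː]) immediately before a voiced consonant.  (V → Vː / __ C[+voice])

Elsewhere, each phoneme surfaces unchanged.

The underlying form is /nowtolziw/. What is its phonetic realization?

/n/ stays [n].
/o/ — between /n/ and /w/, before a voiced consonant — surfaces as [oː] (rule 3).
/w/ (between /o/ and /t/) is unaffected → [w].
/t/ (between /w/ and /o/) is in the target of rule 1 but the environment (word-initially) is not met → [t].
/o/ (between /t/ and /l/) occurs before a voiced consonant → [oː] by rule 3.
/l/ — between /o/ and /z/; rule 2 does not apply here → [l].
/z/ (between /l/ and /i/) is unaffected → [z].
/i/ meets the environment for rule 3 (before a voiced consonant) → [iː].
/w/ (word-final) is unaffected → [w].

[noːwtoːlziːw]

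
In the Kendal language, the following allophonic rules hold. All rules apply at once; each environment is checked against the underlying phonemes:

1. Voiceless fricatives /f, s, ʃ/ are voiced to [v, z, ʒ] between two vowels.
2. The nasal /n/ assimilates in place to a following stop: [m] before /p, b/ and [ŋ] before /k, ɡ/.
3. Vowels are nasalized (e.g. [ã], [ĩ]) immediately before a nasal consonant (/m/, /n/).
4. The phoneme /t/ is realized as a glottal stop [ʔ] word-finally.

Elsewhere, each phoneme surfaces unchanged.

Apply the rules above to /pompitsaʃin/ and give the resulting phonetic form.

[põmpitsaʒĩn]

/p/ stays [p].
Rule 3 applies to /o/ (between /p/ and /m/: before a nasal consonant) → [õ].
/m/ (between /o/ and /p/) is unaffected → [m].
/p/ — not in any rule's target class → [p].
/i/ (between /p/ and /t/): rule 3 targets it, but not before a nasal consonant → unchanged [i].
/t/ (between /i/ and /s/): rule 4 targets it, but not word-finally → unchanged [t].
/s/ (between /t/ and /a/) is in the target of rule 1 but the environment (between two vowels) is not met → [s].
/a/ (between /s/ and /ʃ/): rule 3 targets it, but not before a nasal consonant → unchanged [a].
/ʃ/ (between /a/ and /i/) occurs between two vowels → [ʒ] by rule 1.
/i/ (between /ʃ/ and /n/) occurs before a nasal consonant → [ĩ] by rule 3.
/n/ (word-final) is in the target of rule 2 but the environment (before a labial or velar stop) is not met → [n].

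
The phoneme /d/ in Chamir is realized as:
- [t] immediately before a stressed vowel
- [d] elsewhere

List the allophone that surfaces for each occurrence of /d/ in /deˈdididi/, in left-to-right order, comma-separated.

Occurrence 1 (position 1): no conditioning environment matches → elsewhere allophone [d].
Occurrence 2 (position 3): immediately before a stressed vowel → [t].
Occurrence 3 (position 5): no conditioning environment matches → elsewhere allophone [d].
Occurrence 4 (position 7): no conditioning environment matches → elsewhere allophone [d].

[d], [t], [d], [d]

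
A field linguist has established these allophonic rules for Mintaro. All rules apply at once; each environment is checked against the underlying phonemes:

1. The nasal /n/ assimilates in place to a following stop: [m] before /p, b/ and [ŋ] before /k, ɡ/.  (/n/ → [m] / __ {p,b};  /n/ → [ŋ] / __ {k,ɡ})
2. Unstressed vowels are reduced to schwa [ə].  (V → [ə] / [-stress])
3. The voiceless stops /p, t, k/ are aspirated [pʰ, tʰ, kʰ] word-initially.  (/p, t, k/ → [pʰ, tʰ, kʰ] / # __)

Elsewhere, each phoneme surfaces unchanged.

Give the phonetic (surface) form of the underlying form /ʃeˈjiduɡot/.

[ʃəˈjidəɡət]

/ʃ/ stays [ʃ].
/e/ meets the environment for rule 2 (in an unstressed syllable) → [ə].
/j/ — not in any rule's target class → [j].
/i/ (between /j/ and /d/): rule 2 targets it, but not in an unstressed syllable → unchanged [i].
/d/ stays [d].
Rule 2 applies to /u/ (between /d/ and /ɡ/: in an unstressed syllable) → [ə].
/ɡ/ — not in any rule's target class → [ɡ].
/o/ — between /ɡ/ and /t/, in an unstressed syllable — surfaces as [ə] (rule 2).
/t/ — word-final; rule 3 does not apply here → [t].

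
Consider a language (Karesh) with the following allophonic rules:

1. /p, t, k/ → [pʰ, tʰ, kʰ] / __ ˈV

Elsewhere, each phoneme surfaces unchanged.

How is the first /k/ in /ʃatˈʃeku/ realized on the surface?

/k/ (between /e/ and /u/) is in the target of rule 1 but the environment (immediately before a stressed vowel) is not met → [k].

[k]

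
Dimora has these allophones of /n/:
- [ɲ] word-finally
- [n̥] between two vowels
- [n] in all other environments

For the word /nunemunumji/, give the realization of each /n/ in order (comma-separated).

[n], [n̥], [n̥]

Occurrence 1 (position 1): no conditioning environment matches → elsewhere allophone [n].
Occurrence 2 (position 3): between two vowels → [n̥].
Occurrence 3 (position 7): between two vowels → [n̥].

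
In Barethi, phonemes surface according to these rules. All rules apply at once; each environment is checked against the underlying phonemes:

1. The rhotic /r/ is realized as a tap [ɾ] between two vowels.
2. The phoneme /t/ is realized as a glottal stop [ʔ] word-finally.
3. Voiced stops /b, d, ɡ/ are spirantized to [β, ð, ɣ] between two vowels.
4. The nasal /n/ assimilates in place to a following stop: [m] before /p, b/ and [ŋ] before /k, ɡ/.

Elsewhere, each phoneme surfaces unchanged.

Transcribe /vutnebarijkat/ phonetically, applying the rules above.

/v/ stays [v].
/u/ (between /v/ and /t/) is unaffected → [u].
/t/ (between /u/ and /n/) is in the target of rule 2 but the environment (word-finally) is not met → [t].
/n/ (between /t/ and /e/) fails the environment for rule 4, so it stays [n].
/e/ — not in any rule's target class → [e].
/b/ meets the environment for rule 3 (between two vowels) → [β].
/a/ stays [a].
Rule 1 applies to /r/ (between /a/ and /i/: between two vowels) → [ɾ].
/i/ — not in any rule's target class → [i].
/j/ (between /i/ and /k/): no rule targets it → [j].
/k/ (between /j/ and /a/) is unaffected → [k].
/a/ stays [a].
/t/ (word-final): word-finally, so rule 2 applies → [ʔ].

[vutneβaɾijkaʔ]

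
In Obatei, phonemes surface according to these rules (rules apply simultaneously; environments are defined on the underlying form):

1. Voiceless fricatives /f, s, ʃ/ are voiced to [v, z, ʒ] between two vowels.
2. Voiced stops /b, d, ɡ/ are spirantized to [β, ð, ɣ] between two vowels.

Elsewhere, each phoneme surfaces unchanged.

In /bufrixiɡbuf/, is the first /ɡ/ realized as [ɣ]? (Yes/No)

No

/ɡ/ (between /i/ and /b/) is in the target of rule 2 but the environment (between two vowels) is not met → [ɡ].
The actual realization is [ɡ], not [ɣ].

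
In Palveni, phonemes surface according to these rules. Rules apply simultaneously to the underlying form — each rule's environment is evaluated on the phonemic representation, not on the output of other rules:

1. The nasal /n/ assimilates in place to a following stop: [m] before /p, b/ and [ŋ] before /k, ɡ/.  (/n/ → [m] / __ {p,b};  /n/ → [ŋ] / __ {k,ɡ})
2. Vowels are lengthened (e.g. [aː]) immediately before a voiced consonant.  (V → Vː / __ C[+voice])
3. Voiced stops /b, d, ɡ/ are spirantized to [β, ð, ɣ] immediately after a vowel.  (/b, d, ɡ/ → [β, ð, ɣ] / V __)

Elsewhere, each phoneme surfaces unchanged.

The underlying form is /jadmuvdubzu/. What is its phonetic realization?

[jaːðmuːvduːβzu]

/j/ (word-initial) is unaffected → [j].
/a/ (between /j/ and /d/) occurs before a voiced consonant → [aː] by rule 2.
/d/ — between /a/ and /m/, immediately after a vowel — surfaces as [ð] (rule 3).
/m/ (between /d/ and /u/) is unaffected → [m].
/u/ (between /m/ and /v/): before a voiced consonant, so rule 2 applies → [uː].
/v/ (between /u/ and /d/) is unaffected → [v].
/d/ — between /v/ and /u/; rule 3 does not apply here → [d].
/u/ (between /d/ and /b/): before a voiced consonant, so rule 2 applies → [uː].
/b/ meets the environment for rule 3 (immediately after a vowel) → [β].
/z/ stays [z].
/u/ (word-final) fails the environment for rule 2, so it stays [u].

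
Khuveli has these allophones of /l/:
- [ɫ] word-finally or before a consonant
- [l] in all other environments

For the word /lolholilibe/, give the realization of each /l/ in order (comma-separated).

Occurrence 1 (position 1): no conditioning environment matches → elsewhere allophone [l].
Occurrence 2 (position 3): word-finally or before a consonant → [ɫ].
Occurrence 3 (position 6): no conditioning environment matches → elsewhere allophone [l].
Occurrence 4 (position 8): no conditioning environment matches → elsewhere allophone [l].

[l], [ɫ], [l], [l]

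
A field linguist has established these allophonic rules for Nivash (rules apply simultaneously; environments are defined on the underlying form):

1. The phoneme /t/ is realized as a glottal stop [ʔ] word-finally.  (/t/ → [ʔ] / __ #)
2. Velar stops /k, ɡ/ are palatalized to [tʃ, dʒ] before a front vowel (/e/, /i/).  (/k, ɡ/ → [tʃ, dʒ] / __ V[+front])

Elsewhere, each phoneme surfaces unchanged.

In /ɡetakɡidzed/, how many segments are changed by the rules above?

2

Segments that undergo a rule: /ɡ/ → [dʒ] (rule 2); /ɡ/ → [dʒ] (rule 2).
All other segments surface unchanged.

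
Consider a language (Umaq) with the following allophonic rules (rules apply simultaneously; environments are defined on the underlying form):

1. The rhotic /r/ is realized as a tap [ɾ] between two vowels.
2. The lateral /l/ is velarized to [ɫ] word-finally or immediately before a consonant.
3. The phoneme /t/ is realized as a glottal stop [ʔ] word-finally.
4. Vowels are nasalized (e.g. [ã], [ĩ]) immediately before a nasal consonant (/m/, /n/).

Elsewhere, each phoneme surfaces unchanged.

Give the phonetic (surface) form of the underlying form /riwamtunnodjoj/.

/r/ (word-initial) fails the environment for rule 1, so it stays [r].
/i/ (between /r/ and /w/): rule 4 targets it, but not before a nasal consonant → unchanged [i].
/w/ stays [w].
/a/ (between /w/ and /m/) occurs before a nasal consonant → [ã] by rule 4.
/m/ stays [m].
/t/ (between /m/ and /u/) fails the environment for rule 3, so it stays [t].
/u/ (between /t/ and /n/) occurs before a nasal consonant → [ũ] by rule 4.
/n/ (between /u/ and /n/): no rule targets it → [n].
/n/ (between /n/ and /o/) is unaffected → [n].
/o/ — between /n/ and /d/; rule 4 does not apply here → [o].
/d/ — not in any rule's target class → [d].
/j/ stays [j].
/o/ (between /j/ and /j/) fails the environment for rule 4, so it stays [o].
/j/ stays [j].

[riwãmtũnnodjoj]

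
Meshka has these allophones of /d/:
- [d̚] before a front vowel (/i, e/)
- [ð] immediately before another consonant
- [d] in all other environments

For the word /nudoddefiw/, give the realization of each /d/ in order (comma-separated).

Occurrence 1 (position 3): no conditioning environment matches → elsewhere allophone [d].
Occurrence 2 (position 5): immediately before another consonant → [ð].
Occurrence 3 (position 6): before a front vowel (/i, e/) → [d̚].

[d], [ð], [d̚]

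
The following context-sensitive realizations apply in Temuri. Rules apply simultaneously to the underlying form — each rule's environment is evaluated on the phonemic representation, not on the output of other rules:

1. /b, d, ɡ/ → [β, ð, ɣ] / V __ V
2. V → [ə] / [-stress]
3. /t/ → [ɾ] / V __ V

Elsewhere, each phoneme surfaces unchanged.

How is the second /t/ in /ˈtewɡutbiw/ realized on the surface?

[t]

/t/ (between /u/ and /b/) is in the target of rule 3 but the environment (between two vowels) is not met → [t].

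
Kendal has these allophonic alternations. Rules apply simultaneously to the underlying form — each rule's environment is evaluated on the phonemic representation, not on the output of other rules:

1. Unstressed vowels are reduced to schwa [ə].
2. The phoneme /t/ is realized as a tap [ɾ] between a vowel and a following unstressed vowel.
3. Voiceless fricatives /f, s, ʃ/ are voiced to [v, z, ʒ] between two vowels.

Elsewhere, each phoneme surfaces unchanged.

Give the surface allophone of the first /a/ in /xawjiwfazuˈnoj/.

[ə]

/a/ — between /x/ and /w/, in an unstressed syllable — surfaces as [ə] (rule 1).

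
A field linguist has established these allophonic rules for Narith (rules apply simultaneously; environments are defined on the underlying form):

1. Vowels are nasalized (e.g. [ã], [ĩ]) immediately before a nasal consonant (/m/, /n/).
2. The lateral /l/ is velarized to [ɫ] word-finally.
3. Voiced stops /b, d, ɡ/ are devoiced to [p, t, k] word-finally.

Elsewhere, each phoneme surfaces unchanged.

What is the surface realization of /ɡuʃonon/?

/ɡ/ (word-initial) fails the environment for rule 3, so it stays [ɡ].
/u/ — between /ɡ/ and /ʃ/; rule 1 does not apply here → [u].
/ʃ/ (between /u/ and /o/) is unaffected → [ʃ].
/o/ meets the environment for rule 1 (before a nasal consonant) → [õ].
/n/ — not in any rule's target class → [n].
/o/ (between /n/ and /n/): before a nasal consonant, so rule 1 applies → [õ].
/n/ — not in any rule's target class → [n].

[ɡuʃõnõn]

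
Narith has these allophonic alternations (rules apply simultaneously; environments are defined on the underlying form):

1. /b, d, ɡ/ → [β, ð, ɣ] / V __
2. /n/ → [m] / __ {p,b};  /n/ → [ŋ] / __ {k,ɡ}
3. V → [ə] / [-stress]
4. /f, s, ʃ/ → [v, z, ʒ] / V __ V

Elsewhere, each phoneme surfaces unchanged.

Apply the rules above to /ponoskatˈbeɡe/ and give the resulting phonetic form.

[pənəskətˈbeɣə]

/p/ (word-initial) is unaffected → [p].
/o/ — between /p/ and /n/, in an unstressed syllable — surfaces as [ə] (rule 3).
/n/ (between /o/ and /o/): rule 2 targets it, but not before a labial or velar stop → unchanged [n].
/o/ (between /n/ and /s/): in an unstressed syllable, so rule 3 applies → [ə].
/s/ — between /o/ and /k/; rule 4 does not apply here → [s].
/k/ (between /s/ and /a/) is unaffected → [k].
Rule 3 applies to /a/ (between /k/ and /t/: in an unstressed syllable) → [ə].
/t/ — not in any rule's target class → [t].
/b/ (between /t/ and /e/) is in the target of rule 1 but the environment (immediately after a vowel) is not met → [b].
/e/ (between /b/ and /ɡ/) is in the target of rule 3 but the environment (in an unstressed syllable) is not met → [e].
Rule 1 applies to /ɡ/ (between /e/ and /e/: immediately after a vowel) → [ɣ].
/e/ (word-final) occurs in an unstressed syllable → [ə] by rule 3.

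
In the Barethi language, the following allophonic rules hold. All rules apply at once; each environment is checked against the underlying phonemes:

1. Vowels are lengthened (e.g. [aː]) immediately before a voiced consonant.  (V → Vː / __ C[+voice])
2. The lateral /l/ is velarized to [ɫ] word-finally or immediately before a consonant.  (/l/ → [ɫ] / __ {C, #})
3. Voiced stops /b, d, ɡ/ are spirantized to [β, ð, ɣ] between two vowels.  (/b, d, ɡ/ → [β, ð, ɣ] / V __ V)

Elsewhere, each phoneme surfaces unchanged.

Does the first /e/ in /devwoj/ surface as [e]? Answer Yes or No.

No

Rule 1 applies to /e/ (between /d/ and /v/: before a voiced consonant) → [eː].
The actual realization is [eː], not [e].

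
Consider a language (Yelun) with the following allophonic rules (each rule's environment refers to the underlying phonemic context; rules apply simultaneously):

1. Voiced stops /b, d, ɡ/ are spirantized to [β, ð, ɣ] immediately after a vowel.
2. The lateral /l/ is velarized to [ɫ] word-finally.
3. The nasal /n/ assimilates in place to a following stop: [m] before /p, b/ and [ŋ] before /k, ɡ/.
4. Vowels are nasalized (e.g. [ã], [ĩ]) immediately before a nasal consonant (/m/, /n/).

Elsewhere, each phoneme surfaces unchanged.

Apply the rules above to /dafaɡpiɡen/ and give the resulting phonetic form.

/d/ (word-initial) is in the target of rule 1 but the environment (immediately after a vowel) is not met → [d].
/a/ (between /d/ and /f/) fails the environment for rule 4, so it stays [a].
/f/ (between /a/ and /a/): no rule targets it → [f].
/a/ (between /f/ and /ɡ/): rule 4 targets it, but not before a nasal consonant → unchanged [a].
Rule 1 applies to /ɡ/ (between /a/ and /p/: immediately after a vowel) → [ɣ].
/p/ stays [p].
/i/ — between /p/ and /ɡ/; rule 4 does not apply here → [i].
/ɡ/ (between /i/ and /e/) occurs immediately after a vowel → [ɣ] by rule 1.
/e/ (between /ɡ/ and /n/) occurs before a nasal consonant → [ẽ] by rule 4.
/n/ — word-final; rule 3 does not apply here → [n].

[dafaɣpiɣẽn]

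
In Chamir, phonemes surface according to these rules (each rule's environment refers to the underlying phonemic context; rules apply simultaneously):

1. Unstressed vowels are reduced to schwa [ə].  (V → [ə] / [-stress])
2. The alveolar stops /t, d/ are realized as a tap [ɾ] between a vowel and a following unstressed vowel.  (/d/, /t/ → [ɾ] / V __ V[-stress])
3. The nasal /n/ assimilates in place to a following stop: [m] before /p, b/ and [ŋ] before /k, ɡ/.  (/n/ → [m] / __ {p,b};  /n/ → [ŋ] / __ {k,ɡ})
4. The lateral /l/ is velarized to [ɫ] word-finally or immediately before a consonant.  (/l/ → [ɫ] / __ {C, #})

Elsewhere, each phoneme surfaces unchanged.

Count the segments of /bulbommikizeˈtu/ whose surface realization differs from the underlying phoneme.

Segments that undergo a rule: /u/ → [ə] (rule 1); /l/ → [ɫ] (rule 4); /o/ → [ə] (rule 1); /i/ → [ə] (rule 1); /i/ → [ə] (rule 1); /e/ → [ə] (rule 1).
All other segments surface unchanged.

6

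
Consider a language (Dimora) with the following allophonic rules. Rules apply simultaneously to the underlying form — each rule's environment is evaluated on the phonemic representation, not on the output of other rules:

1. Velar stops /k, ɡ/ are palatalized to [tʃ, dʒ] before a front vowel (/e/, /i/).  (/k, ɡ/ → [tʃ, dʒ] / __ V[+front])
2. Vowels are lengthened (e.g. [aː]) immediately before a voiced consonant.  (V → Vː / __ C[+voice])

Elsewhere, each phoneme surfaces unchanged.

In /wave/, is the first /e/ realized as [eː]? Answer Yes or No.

/e/ — word-final; rule 2 does not apply here → [e].
The actual realization is [e], not [eː].

No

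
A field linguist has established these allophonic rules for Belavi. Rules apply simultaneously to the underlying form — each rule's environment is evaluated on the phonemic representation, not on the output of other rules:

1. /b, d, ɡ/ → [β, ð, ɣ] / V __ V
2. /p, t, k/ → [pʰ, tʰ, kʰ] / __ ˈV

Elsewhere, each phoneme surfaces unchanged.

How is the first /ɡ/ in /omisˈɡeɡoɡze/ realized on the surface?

/ɡ/ (between /s/ and /e/): rule 1 targets it, but not between two vowels → unchanged [ɡ].

[ɡ]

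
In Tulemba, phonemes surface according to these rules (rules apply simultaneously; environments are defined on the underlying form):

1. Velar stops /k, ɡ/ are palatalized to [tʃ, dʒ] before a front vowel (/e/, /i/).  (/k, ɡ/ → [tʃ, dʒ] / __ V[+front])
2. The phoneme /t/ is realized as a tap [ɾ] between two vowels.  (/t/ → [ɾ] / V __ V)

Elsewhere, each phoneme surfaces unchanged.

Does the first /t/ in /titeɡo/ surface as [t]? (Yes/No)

Yes

/t/ — word-initial; rule 2 does not apply here → [t].
The actual realization is [t], which matches [t].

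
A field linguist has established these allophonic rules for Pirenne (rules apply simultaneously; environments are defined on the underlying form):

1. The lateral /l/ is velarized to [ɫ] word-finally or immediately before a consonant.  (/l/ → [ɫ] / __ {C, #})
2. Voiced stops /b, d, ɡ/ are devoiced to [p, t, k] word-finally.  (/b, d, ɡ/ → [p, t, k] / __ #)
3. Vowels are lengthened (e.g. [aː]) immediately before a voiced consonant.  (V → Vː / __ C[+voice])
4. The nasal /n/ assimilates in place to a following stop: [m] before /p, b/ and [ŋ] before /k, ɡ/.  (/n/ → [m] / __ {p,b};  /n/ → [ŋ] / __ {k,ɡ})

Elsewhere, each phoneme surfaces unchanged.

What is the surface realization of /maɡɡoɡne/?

[maːɡɡoːɡne]

/m/ (word-initial) is unaffected → [m].
/a/ meets the environment for rule 3 (before a voiced consonant) → [aː].
/ɡ/ (between /a/ and /ɡ/): rule 2 targets it, but not word-finally → unchanged [ɡ].
/ɡ/ — between /ɡ/ and /o/; rule 2 does not apply here → [ɡ].
/o/ (between /ɡ/ and /ɡ/) occurs before a voiced consonant → [oː] by rule 3.
/ɡ/ — between /o/ and /n/; rule 2 does not apply here → [ɡ].
/n/ — between /ɡ/ and /e/; rule 4 does not apply here → [n].
/e/ (word-final) fails the environment for rule 3, so it stays [e].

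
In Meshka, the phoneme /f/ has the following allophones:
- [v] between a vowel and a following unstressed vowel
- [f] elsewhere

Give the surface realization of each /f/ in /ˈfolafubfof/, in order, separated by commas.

Occurrence 1 (position 1): no conditioning environment matches → elsewhere allophone [f].
Occurrence 2 (position 5): between a vowel and a following unstressed vowel → [v].
Occurrence 3 (position 8): no conditioning environment matches → elsewhere allophone [f].
Occurrence 4 (position 10): no conditioning environment matches → elsewhere allophone [f].

[f], [v], [f], [f]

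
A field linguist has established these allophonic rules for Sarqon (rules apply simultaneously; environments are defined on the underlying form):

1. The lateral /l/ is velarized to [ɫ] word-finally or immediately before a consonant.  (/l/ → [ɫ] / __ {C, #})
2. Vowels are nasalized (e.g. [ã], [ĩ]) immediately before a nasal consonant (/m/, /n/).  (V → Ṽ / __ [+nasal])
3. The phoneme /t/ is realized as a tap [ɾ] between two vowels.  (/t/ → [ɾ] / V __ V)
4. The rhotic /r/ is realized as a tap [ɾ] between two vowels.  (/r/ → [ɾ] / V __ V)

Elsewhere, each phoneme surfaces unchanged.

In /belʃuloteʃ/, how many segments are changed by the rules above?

Segments that undergo a rule: /l/ → [ɫ] (rule 1); /t/ → [ɾ] (rule 3).
All other segments surface unchanged.

2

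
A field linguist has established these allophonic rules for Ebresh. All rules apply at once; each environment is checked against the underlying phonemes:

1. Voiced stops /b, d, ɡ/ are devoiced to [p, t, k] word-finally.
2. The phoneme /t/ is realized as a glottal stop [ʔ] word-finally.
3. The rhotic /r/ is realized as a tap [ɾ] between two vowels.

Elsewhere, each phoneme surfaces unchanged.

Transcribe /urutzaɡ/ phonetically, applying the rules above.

/u/ stays [u].
/r/ — between /u/ and /u/, between two vowels — surfaces as [ɾ] (rule 3).
/u/ (between /r/ and /t/): no rule targets it → [u].
/t/ (between /u/ and /z/) is in the target of rule 2 but the environment (word-finally) is not met → [t].
/z/ stays [z].
/a/ stays [a].
/ɡ/ (word-final): word-finally, so rule 1 applies → [k].

[uɾutzak]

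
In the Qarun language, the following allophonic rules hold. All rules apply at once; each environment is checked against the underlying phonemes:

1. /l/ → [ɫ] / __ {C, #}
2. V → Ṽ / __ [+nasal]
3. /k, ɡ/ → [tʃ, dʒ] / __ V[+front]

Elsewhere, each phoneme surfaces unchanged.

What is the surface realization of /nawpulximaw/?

[nawpuɫxĩmaw]

/a/ — between /n/ and /w/; rule 2 does not apply here → [a].
/u/ (between /p/ and /l/): rule 2 targets it, but not before a nasal consonant → unchanged [u].
/l/ (between /u/ and /x/) occurs word-finally or immediately before a consonant → [ɫ] by rule 1.
/i/ meets the environment for rule 2 (before a nasal consonant) → [ĩ].
/a/ (between /m/ and /w/) is in the target of rule 2 but the environment (before a nasal consonant) is not met → [a].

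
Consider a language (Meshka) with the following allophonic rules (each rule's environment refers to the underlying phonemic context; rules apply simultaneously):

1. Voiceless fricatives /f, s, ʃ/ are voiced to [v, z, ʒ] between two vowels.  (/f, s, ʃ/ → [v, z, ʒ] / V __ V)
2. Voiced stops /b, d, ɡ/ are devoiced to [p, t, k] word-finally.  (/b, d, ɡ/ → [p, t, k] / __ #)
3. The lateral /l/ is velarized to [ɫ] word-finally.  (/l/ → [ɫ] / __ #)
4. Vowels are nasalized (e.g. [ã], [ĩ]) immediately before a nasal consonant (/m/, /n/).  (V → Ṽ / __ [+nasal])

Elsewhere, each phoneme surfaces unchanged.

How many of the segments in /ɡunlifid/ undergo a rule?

Segments that undergo a rule: /u/ → [ũ] (rule 4); /f/ → [v] (rule 1); /d/ → [t] (rule 2).
All other segments surface unchanged.

3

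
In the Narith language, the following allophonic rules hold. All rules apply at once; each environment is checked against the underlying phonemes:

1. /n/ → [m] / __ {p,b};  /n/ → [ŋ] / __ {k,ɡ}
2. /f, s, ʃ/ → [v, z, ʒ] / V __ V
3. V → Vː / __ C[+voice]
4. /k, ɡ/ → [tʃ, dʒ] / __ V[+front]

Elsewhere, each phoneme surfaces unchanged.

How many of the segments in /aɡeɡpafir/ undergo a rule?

5

Segments that undergo a rule: /a/ → [aː] (rule 3); /ɡ/ → [dʒ] (rule 4); /e/ → [eː] (rule 3); /f/ → [v] (rule 2); /i/ → [iː] (rule 3).
All other segments surface unchanged.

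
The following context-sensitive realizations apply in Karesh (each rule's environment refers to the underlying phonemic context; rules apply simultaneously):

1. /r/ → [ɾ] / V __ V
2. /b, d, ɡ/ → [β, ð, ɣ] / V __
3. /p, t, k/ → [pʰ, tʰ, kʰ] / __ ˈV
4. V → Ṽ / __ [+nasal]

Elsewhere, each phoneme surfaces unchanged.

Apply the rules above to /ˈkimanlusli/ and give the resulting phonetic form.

[ˈkʰĩmãnlusli]

Rule 3 applies to /k/ (word-initial: immediately before a stressed vowel) → [kʰ].
/i/ (between /k/ and /m/): before a nasal consonant, so rule 4 applies → [ĩ].
/a/ — between /m/ and /n/, before a nasal consonant — surfaces as [ã] (rule 4).
/u/ (between /l/ and /s/) fails the environment for rule 4, so it stays [u].
/i/ (word-final): rule 4 targets it, but not before a nasal consonant → unchanged [i].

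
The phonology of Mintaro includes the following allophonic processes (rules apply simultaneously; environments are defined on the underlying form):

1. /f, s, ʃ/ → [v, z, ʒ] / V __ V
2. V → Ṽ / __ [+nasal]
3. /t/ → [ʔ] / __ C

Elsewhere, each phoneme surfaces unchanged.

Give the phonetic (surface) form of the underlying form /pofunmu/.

/o/ (between /p/ and /f/) is in the target of rule 2 but the environment (before a nasal consonant) is not met → [o].
/f/ meets the environment for rule 1 (between two vowels) → [v].
/u/ meets the environment for rule 2 (before a nasal consonant) → [ũ].
/u/ (word-final): rule 2 targets it, but not before a nasal consonant → unchanged [u].

[povũnmu]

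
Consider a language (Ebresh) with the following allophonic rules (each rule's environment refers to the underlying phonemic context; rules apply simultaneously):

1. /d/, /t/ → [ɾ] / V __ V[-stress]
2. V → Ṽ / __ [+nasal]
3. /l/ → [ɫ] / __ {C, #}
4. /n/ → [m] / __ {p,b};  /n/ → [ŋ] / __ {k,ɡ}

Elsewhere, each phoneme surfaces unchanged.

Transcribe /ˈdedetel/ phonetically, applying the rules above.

/d/ (word-initial) fails the environment for rule 1, so it stays [d].
/e/ (between /d/ and /d/) fails the environment for rule 2, so it stays [e].
/d/ meets the environment for rule 1 (between a vowel and a following unstressed vowel) → [ɾ].
/e/ (between /d/ and /t/) fails the environment for rule 2, so it stays [e].
/t/ (between /e/ and /e/): between a vowel and a following unstressed vowel, so rule 1 applies → [ɾ].
/e/ — between /t/ and /l/; rule 2 does not apply here → [e].
/l/ (word-final): word-finally or immediately before a consonant, so rule 3 applies → [ɫ].

[ˈdeɾeɾeɫ]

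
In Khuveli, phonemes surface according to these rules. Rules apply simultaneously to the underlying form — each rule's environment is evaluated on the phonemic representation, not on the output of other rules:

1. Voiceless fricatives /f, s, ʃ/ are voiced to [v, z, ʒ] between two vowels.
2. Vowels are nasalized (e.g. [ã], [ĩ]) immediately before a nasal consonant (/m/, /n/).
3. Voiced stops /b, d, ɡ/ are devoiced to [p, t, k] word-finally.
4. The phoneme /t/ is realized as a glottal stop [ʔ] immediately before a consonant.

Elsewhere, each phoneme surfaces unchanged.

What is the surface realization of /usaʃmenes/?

/u/ (word-initial): rule 2 targets it, but not before a nasal consonant → unchanged [u].
Rule 1 applies to /s/ (between /u/ and /a/: between two vowels) → [z].
/a/ — between /s/ and /ʃ/; rule 2 does not apply here → [a].
/ʃ/ (between /a/ and /m/) fails the environment for rule 1, so it stays [ʃ].
/e/ (between /m/ and /n/) occurs before a nasal consonant → [ẽ] by rule 2.
/e/ (between /n/ and /s/): rule 2 targets it, but not before a nasal consonant → unchanged [e].
/s/ — word-final; rule 1 does not apply here → [s].

[uzaʃmẽnes]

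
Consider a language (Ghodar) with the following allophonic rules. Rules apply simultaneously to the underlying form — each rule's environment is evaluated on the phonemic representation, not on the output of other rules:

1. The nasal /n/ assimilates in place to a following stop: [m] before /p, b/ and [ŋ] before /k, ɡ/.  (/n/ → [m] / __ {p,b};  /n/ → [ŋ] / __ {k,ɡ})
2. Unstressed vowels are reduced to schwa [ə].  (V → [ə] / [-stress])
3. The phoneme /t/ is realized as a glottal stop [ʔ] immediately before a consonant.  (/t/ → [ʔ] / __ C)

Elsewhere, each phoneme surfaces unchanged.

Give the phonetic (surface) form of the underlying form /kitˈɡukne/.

[kəʔˈɡuknə]

/k/ stays [k].
/i/ meets the environment for rule 2 (in an unstressed syllable) → [ə].
/t/ (between /i/ and /ɡ/): immediately before a consonant, so rule 3 applies → [ʔ].
/ɡ/ (between /t/ and /u/): no rule targets it → [ɡ].
/u/ — between /ɡ/ and /k/; rule 2 does not apply here → [u].
/k/ stays [k].
/n/ (between /k/ and /e/): rule 1 targets it, but not before a labial or velar stop → unchanged [n].
Rule 2 applies to /e/ (word-final: in an unstressed syllable) → [ə].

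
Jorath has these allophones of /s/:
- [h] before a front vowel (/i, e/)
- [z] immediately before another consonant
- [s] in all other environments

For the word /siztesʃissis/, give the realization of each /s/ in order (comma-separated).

Occurrence 1 (position 1): before a front vowel (/i, e/) → [h].
Occurrence 2 (position 6): immediately before another consonant → [z].
Occurrence 3 (position 9): immediately before another consonant → [z].
Occurrence 4 (position 10): before a front vowel (/i, e/) → [h].
Occurrence 5 (position 12): no conditioning environment matches → elsewhere allophone [s].

[h], [z], [z], [h], [s]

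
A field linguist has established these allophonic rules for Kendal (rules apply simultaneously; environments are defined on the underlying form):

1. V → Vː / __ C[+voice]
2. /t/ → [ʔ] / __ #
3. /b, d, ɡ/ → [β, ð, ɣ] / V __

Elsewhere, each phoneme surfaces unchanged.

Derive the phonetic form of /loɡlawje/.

[loːɣlaːwje]

/l/ (word-initial) is unaffected → [l].
/o/ meets the environment for rule 1 (before a voiced consonant) → [oː].
/ɡ/ meets the environment for rule 3 (immediately after a vowel) → [ɣ].
/l/ (between /ɡ/ and /a/) is unaffected → [l].
/a/ meets the environment for rule 1 (before a voiced consonant) → [aː].
/w/ (between /a/ and /j/) is unaffected → [w].
/j/ stays [j].
/e/ (word-final): rule 1 targets it, but not before a voiced consonant → unchanged [e].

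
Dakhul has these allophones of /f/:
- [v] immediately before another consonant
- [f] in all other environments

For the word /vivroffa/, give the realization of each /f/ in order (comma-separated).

[v], [f]

Occurrence 1 (position 6): immediately before another consonant → [v].
Occurrence 2 (position 7): no conditioning environment matches → elsewhere allophone [f].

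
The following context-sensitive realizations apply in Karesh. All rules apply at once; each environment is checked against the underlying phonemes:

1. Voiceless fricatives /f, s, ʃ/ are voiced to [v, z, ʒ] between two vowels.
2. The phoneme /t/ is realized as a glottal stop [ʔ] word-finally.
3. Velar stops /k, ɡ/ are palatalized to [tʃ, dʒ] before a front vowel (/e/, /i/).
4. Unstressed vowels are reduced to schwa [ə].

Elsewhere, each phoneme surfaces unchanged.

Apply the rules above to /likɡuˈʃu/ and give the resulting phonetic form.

[ləkɡəˈʒu]

/l/ stays [l].
/i/ (between /l/ and /k/): in an unstressed syllable, so rule 4 applies → [ə].
/k/ (between /i/ and /ɡ/): rule 3 targets it, but not before a front vowel → unchanged [k].
/ɡ/ (between /k/ and /u/) is in the target of rule 3 but the environment (before a front vowel) is not met → [ɡ].
/u/ — between /ɡ/ and /ʃ/, in an unstressed syllable — surfaces as [ə] (rule 4).
/ʃ/ (between /u/ and /u/): between two vowels, so rule 1 applies → [ʒ].
/u/ — word-final; rule 4 does not apply here → [u].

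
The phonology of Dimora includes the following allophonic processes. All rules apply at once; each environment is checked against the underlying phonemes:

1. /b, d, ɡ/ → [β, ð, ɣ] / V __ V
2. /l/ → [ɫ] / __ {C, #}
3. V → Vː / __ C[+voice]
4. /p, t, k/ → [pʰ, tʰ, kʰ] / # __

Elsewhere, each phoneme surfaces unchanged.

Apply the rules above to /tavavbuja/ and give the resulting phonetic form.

Rule 4 applies to /t/ (word-initial: word-initially) → [tʰ].
Rule 3 applies to /a/ (between /t/ and /v/: before a voiced consonant) → [aː].
/v/ stays [v].
Rule 3 applies to /a/ (between /v/ and /v/: before a voiced consonant) → [aː].
/v/ (between /a/ and /b/) is unaffected → [v].
/b/ (between /v/ and /u/) is in the target of rule 1 but the environment (between two vowels) is not met → [b].
Rule 3 applies to /u/ (between /b/ and /j/: before a voiced consonant) → [uː].
/j/ — not in any rule's target class → [j].
/a/ (word-final) is in the target of rule 3 but the environment (before a voiced consonant) is not met → [a].

[tʰaːvaːvbuːja]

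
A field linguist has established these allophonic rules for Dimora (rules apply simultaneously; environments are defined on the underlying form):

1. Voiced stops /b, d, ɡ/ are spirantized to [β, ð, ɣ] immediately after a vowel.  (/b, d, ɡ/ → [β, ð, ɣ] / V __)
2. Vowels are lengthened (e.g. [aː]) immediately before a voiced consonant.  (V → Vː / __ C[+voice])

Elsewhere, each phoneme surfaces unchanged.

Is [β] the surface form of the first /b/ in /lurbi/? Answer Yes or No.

/b/ (between /r/ and /i/) is in the target of rule 1 but the environment (immediately after a vowel) is not met → [b].
The actual realization is [b], not [β].

No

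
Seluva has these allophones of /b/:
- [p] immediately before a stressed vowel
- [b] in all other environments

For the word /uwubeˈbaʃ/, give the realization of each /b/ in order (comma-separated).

[b], [p]

Occurrence 1 (position 4): no conditioning environment matches → elsewhere allophone [b].
Occurrence 2 (position 6): immediately before a stressed vowel → [p].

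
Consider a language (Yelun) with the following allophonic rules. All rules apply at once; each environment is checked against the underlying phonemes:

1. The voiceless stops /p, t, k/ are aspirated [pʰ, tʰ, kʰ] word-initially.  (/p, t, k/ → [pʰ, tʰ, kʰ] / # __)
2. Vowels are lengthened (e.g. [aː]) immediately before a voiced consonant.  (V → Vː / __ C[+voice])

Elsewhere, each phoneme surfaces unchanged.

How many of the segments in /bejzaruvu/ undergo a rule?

3

Segments that undergo a rule: /e/ → [eː] (rule 2); /a/ → [aː] (rule 2); /u/ → [uː] (rule 2).
All other segments surface unchanged.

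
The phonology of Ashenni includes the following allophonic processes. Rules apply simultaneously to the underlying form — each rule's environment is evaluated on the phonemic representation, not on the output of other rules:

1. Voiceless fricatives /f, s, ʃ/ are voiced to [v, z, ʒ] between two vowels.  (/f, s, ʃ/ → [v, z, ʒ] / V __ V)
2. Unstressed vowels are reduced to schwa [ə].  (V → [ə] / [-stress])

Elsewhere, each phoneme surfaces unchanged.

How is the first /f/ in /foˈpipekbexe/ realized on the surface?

/f/ (word-initial): rule 1 targets it, but not between two vowels → unchanged [f].

[f]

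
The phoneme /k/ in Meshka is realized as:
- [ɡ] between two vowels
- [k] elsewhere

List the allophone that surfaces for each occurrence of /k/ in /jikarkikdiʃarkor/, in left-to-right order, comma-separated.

[ɡ], [k], [k], [k]

Occurrence 1 (position 3): between two vowels → [ɡ].
Occurrence 2 (position 6): no conditioning environment matches → elsewhere allophone [k].
Occurrence 3 (position 8): no conditioning environment matches → elsewhere allophone [k].
Occurrence 4 (position 14): no conditioning environment matches → elsewhere allophone [k].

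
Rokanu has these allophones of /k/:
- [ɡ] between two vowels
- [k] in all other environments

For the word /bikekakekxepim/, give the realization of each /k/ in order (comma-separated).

Occurrence 1 (position 3): between two vowels → [ɡ].
Occurrence 2 (position 5): between two vowels → [ɡ].
Occurrence 3 (position 7): between two vowels → [ɡ].
Occurrence 4 (position 9): no conditioning environment matches → elsewhere allophone [k].

[ɡ], [ɡ], [ɡ], [k]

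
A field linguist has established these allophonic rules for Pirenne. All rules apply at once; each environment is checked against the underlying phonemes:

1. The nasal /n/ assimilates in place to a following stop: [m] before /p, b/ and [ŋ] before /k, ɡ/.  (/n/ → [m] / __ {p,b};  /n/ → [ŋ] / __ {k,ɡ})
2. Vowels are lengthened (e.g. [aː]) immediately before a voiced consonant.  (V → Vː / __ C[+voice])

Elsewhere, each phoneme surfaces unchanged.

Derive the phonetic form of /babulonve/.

/b/ (word-initial): no rule targets it → [b].
/a/ — between /b/ and /b/, before a voiced consonant — surfaces as [aː] (rule 2).
/b/ (between /a/ and /u/) is unaffected → [b].
/u/ (between /b/ and /l/) occurs before a voiced consonant → [uː] by rule 2.
/l/ (between /u/ and /o/): no rule targets it → [l].
/o/ (between /l/ and /n/): before a voiced consonant, so rule 2 applies → [oː].
/n/ (between /o/ and /v/) fails the environment for rule 1, so it stays [n].
/v/ (between /n/ and /e/) is unaffected → [v].
/e/ (word-final) is in the target of rule 2 but the environment (before a voiced consonant) is not met → [e].

[baːbuːloːnve]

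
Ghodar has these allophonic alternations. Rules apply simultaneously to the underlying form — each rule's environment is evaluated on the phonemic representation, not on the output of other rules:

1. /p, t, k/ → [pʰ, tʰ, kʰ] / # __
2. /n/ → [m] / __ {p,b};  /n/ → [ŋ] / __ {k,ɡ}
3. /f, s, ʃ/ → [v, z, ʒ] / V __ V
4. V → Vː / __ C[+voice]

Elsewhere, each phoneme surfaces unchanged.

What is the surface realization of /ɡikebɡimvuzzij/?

[ɡikeːbɡiːmvuːzziːj]

/i/ (between /ɡ/ and /k/) is in the target of rule 4 but the environment (before a voiced consonant) is not met → [i].
/k/ (between /i/ and /e/) fails the environment for rule 1, so it stays [k].
Rule 4 applies to /e/ (between /k/ and /b/: before a voiced consonant) → [eː].
/i/ meets the environment for rule 4 (before a voiced consonant) → [iː].
/u/ meets the environment for rule 4 (before a voiced consonant) → [uː].
Rule 4 applies to /i/ (between /z/ and /j/: before a voiced consonant) → [iː].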